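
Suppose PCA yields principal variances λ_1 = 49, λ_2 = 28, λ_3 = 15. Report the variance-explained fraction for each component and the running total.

Step 1 — total variance = trace(Sigma) = Σ λ_i = 49 + 28 + 15 = 92.

Step 2 — fraction explained by component i = λ_i / Σ λ:
  PC1: 49/92 = 0.5326
  PC2: 28/92 = 0.3043
  PC3: 15/92 = 0.163

Step 3 — cumulative fraction after k components = (λ_1 + ... + λ_k) / Σ λ:
  k = 1: 49/92 = 0.5326
  k = 2: (49 + 28)/92 = 77/92 = 0.837
  k = 3: (49 + 28 + 15)/92 = 92/92 = 1

Summary (fraction, with percent):

explained: PC1 0.5326 (53.26%), PC2 0.3043 (30.43%), PC3 0.163 (16.3%);  cumulative: 0.5326, 0.837, 1


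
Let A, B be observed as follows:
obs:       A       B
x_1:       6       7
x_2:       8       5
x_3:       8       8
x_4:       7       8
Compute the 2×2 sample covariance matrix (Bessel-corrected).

Step 1 — column means:
  mean(A) = (6 + 8 + 8 + 7) / 4 = 29/4 = 7.25
  mean(B) = (7 + 5 + 8 + 8) / 4 = 28/4 = 7

Step 2 — sample covariance S[i,j] = (1/(n-1)) · Σ_k (x_{k,i} - mean_i) · (x_{k,j} - mean_j), with n-1 = 3.
  S[A,A] = ((-1.25)·(-1.25) + (0.75)·(0.75) + (0.75)·(0.75) + (-0.25)·(-0.25)) / 3 = 2.75/3 = 0.9167
  S[A,B] = ((-1.25)·(0) + (0.75)·(-2) + (0.75)·(1) + (-0.25)·(1)) / 3 = -1/3 = -0.3333
  S[B,B] = ((0)·(0) + (-2)·(-2) + (1)·(1) + (1)·(1)) / 3 = 6/3 = 2

S is symmetric (S[j,i] = S[i,j]). Assembling:

S = [[0.9167, -0.3333],
 [-0.3333, 2]]


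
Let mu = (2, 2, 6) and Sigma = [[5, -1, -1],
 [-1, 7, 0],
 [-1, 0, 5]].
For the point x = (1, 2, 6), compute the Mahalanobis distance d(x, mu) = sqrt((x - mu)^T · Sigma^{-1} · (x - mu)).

Step 1 — centre the observation: (x - mu) = (-1, 0, 0).

Step 2 — invert Sigma (cofactor / det for 3×3, or solve directly):
  Sigma^{-1} = [[0.2147, 0.0307, 0.0429],
 [0.0307, 0.1472, 0.0061],
 [0.0429, 0.0061, 0.2086]].

Step 3 — form the quadratic (x - mu)^T · Sigma^{-1} · (x - mu):
  Sigma^{-1} · (x - mu) = (-0.2147, -0.0307, -0.0429).
  (x - mu)^T · [Sigma^{-1} · (x - mu)] = (-1)·(-0.2147) + (0)·(-0.0307) + (0)·(-0.0429) = 0.2147.

Step 4 — take square root: d = √(0.2147) ≈ 0.4634.

d(x, mu) = √(0.2147) ≈ 0.4634


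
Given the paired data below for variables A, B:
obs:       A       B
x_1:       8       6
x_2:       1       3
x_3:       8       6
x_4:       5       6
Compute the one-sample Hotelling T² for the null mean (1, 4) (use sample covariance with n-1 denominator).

Step 1 — sample mean vector:
  mean(A) = (8 + 1 + 8 + 5) / 4 = 22/4 = 5.5
  mean(B) = (6 + 3 + 6 + 6) / 4 = 21/4 = 5.25
  x̄ = (5.5, 5.25),  deviation x̄ - mu_0 = (5.5, 5.25) - (1, 4) = (4.5, 1.25).

Step 2 — sample covariance matrix, S[i,j] = (1/(n-1)) · Σ_k (x_{k,i} - mean_i) · (x_{k,j} - mean_j), divisor n-1 = 3:
  S[A,A] = ((2.5)·(2.5) + (-4.5)·(-4.5) + (2.5)·(2.5) + (-0.5)·(-0.5)) / 3 = 33/3 = 11
  S[A,B] = ((2.5)·(0.75) + (-4.5)·(-2.25) + (2.5)·(0.75) + (-0.5)·(0.75)) / 3 = 13.5/3 = 4.5
  S[B,B] = ((0.75)·(0.75) + (-2.25)·(-2.25) + (0.75)·(0.75) + (0.75)·(0.75)) / 3 = 6.75/3 = 2.25
  S = [[11, 4.5],
 [4.5, 2.25]].

Step 3 — invert S. det(S) = 11·2.25 - (4.5)² = 4.5.
  S^{-1} = (1/det) · [[d, -b], [-b, a]] = [[0.5, -1],
 [-1, 2.4444]].

Step 4 — quadratic form (x̄ - mu_0)^T · S^{-1} · (x̄ - mu_0):
  S^{-1} · (x̄ - mu_0) = (1, -1.4444),
  (x̄ - mu_0)^T · [...] = (4.5)·(1) + (1.25)·(-1.4444) = 2.6944.

Step 5 — scale by n: T² = 4 · 2.6944 = 10.7778.

T² ≈ 10.7778


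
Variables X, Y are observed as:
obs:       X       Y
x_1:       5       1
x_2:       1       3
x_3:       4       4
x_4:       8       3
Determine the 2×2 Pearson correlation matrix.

Step 1 — column means:
  mean(X) = (5 + 1 + 4 + 8) / 4 = 18/4 = 4.5
  mean(Y) = (1 + 3 + 4 + 3) / 4 = 11/4 = 2.75

Step 2 — sample variances and covariances s[i,j] = (1/(n-1)) · Σ_k (x_{k,i} - mean_i) · (x_{k,j} - mean_j), with n-1 = 3:
  s[X,X] = ((0.5)·(0.5) + (-3.5)·(-3.5) + (-0.5)·(-0.5) + (3.5)·(3.5)) / 3 = 25/3 = 8.3333
  s[X,Y] = ((0.5)·(-1.75) + (-3.5)·(0.25) + (-0.5)·(1.25) + (3.5)·(0.25)) / 3 = -1.5/3 = -0.5
  s[Y,Y] = ((-1.75)·(-1.75) + (0.25)·(0.25) + (1.25)·(1.25) + (0.25)·(0.25)) / 3 = 4.75/3 = 1.5833
  Sample standard deviations s_i = √(s[i,i]):
  s(X) = √(8.3333) = 2.8868
  s(Y) = √(1.5833) = 1.2583

Step 3 — r_{ij} = s_{ij} / (s_i · s_j):
  r[X,X] = 1 (diagonal).
  r[X,Y] = -0.5 / (2.8868 · 1.2583) = -0.5 / 3.6324 = -0.1376
  r[Y,Y] = 1 (diagonal).

R is symmetric with unit diagonal. Assembling:

R = [[1, -0.1376],
 [-0.1376, 1]]


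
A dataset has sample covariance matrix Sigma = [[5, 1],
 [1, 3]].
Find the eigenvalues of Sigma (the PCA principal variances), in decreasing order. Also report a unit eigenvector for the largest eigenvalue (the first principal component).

Step 1 — characteristic polynomial of 2×2 Sigma:
  det(Sigma - λI) = λ² - trace · λ + det = 0.
  trace = 5 + 3 = 8, det = 5·3 - (1)² = 14.
Step 2 — discriminant:
  Δ = trace² - 4·det = 64 - 56 = 8.
Step 3 — eigenvalues:
  λ = (trace ± √Δ)/2 = (8 ± 2.8284)/2,
  λ_1 = 5.4142,  λ_2 = 2.5858.

Step 4 — unit eigenvector for λ_1: solve (Sigma - λ_1 I)v = 0. First row:
  (5 - 5.4142)·v_x + (1)·v_y = 0, i.e. (-0.4142)·v_x + (1)·v_y = 0,
  so v ∝ (b, λ_1 - a) = (1, 0.4142) = u.
  ||u|| = √((1)² + (0.4142)²) = √(1.1716) ≈ 1.0824,
  v_1 = u/||u|| ≈ (0.9239, 0.3827) (||v_1|| = 1).

λ_1 = 5.4142,  λ_2 = 2.5858;  v_1 ≈ (0.9239, 0.3827)


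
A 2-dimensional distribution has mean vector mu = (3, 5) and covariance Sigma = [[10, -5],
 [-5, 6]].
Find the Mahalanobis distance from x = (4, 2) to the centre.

Step 1 — centre the observation: (x - mu) = (1, -3).

Step 2 — invert Sigma. det(Sigma) = 10·6 - (-5)² = 35.
  Sigma^{-1} = (1/det) · [[d, -b], [-b, a]] = [[0.1714, 0.1429],
 [0.1429, 0.2857]].

Step 3 — form the quadratic (x - mu)^T · Sigma^{-1} · (x - mu):
  Sigma^{-1} · (x - mu) = (-0.2571, -0.7143).
  (x - mu)^T · [Sigma^{-1} · (x - mu)] = (1)·(-0.2571) + (-3)·(-0.7143) = 1.8857.

Step 4 — take square root: d = √(1.8857) ≈ 1.3732.

d(x, mu) = √(1.8857) ≈ 1.3732


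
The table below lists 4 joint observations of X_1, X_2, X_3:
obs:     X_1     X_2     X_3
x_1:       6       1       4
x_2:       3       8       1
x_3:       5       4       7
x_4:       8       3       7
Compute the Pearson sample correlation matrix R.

Step 1 — column means:
  mean(X_1) = (6 + 3 + 5 + 8) / 4 = 22/4 = 5.5
  mean(X_2) = (1 + 8 + 4 + 3) / 4 = 16/4 = 4
  mean(X_3) = (4 + 1 + 7 + 7) / 4 = 19/4 = 4.75

Step 2 — sample variances and covariances s[i,j] = (1/(n-1)) · Σ_k (x_{k,i} - mean_i) · (x_{k,j} - mean_j), with n-1 = 3:
  s[X_1,X_1] = ((0.5)·(0.5) + (-2.5)·(-2.5) + (-0.5)·(-0.5) + (2.5)·(2.5)) / 3 = 13/3 = 4.3333
  s[X_1,X_2] = ((0.5)·(-3) + (-2.5)·(4) + (-0.5)·(0) + (2.5)·(-1)) / 3 = -14/3 = -4.6667
  s[X_1,X_3] = ((0.5)·(-0.75) + (-2.5)·(-3.75) + (-0.5)·(2.25) + (2.5)·(2.25)) / 3 = 13.5/3 = 4.5
  s[X_2,X_2] = ((-3)·(-3) + (4)·(4) + (0)·(0) + (-1)·(-1)) / 3 = 26/3 = 8.6667
  s[X_2,X_3] = ((-3)·(-0.75) + (4)·(-3.75) + (0)·(2.25) + (-1)·(2.25)) / 3 = -15/3 = -5
  s[X_3,X_3] = ((-0.75)·(-0.75) + (-3.75)·(-3.75) + (2.25)·(2.25) + (2.25)·(2.25)) / 3 = 24.75/3 = 8.25
  Sample standard deviations s_i = √(s[i,i]):
  s(X_1) = √(4.3333) = 2.0817
  s(X_2) = √(8.6667) = 2.9439
  s(X_3) = √(8.25) = 2.8723

Step 3 — r_{ij} = s_{ij} / (s_i · s_j):
  r[X_1,X_1] = 1 (diagonal).
  r[X_1,X_2] = -4.6667 / (2.0817 · 2.9439) = -4.6667 / 6.1283 = -0.7615
  r[X_1,X_3] = 4.5 / (2.0817 · 2.8723) = 4.5 / 5.9791 = 0.7526
  r[X_2,X_2] = 1 (diagonal).
  r[X_2,X_3] = -5 / (2.9439 · 2.8723) = -5 / 8.4558 = -0.5913
  r[X_3,X_3] = 1 (diagonal).

R is symmetric with unit diagonal. Assembling:

R = [[1, -0.7615, 0.7526],
 [-0.7615, 1, -0.5913],
 [0.7526, -0.5913, 1]]


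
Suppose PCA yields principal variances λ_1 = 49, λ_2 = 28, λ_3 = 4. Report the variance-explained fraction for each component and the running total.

Step 1 — total variance = trace(Sigma) = Σ λ_i = 49 + 28 + 4 = 81.

Step 2 — fraction explained by component i = λ_i / Σ λ:
  PC1: 49/81 = 0.6049
  PC2: 28/81 = 0.3457
  PC3: 4/81 = 0.0494

Step 3 — cumulative fraction after k components = (λ_1 + ... + λ_k) / Σ λ:
  k = 1: 49/81 = 0.6049
  k = 2: (49 + 28)/81 = 77/81 = 0.9506
  k = 3: (49 + 28 + 4)/81 = 81/81 = 1

Summary (fraction, with percent):

explained: PC1 0.6049 (60.49%), PC2 0.3457 (34.57%), PC3 0.0494 (4.94%);  cumulative: 0.6049, 0.9506, 1


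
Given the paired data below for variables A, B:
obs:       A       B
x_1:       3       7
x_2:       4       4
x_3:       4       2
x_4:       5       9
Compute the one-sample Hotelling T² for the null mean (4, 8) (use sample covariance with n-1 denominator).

Step 1 — sample mean vector:
  mean(A) = (3 + 4 + 4 + 5) / 4 = 16/4 = 4
  mean(B) = (7 + 4 + 2 + 9) / 4 = 22/4 = 5.5
  x̄ = (4, 5.5),  deviation x̄ - mu_0 = (4, 5.5) - (4, 8) = (0, -2.5).

Step 2 — sample covariance matrix, S[i,j] = (1/(n-1)) · Σ_k (x_{k,i} - mean_i) · (x_{k,j} - mean_j), divisor n-1 = 3:
  S[A,A] = ((-1)·(-1) + (0)·(0) + (0)·(0) + (1)·(1)) / 3 = 2/3 = 0.6667
  S[A,B] = ((-1)·(1.5) + (0)·(-1.5) + (0)·(-3.5) + (1)·(3.5)) / 3 = 2/3 = 0.6667
  S[B,B] = ((1.5)·(1.5) + (-1.5)·(-1.5) + (-3.5)·(-3.5) + (3.5)·(3.5)) / 3 = 29/3 = 9.6667
  S = [[0.6667, 0.6667],
 [0.6667, 9.6667]].

Step 3 — invert S. det(S) = 0.6667·9.6667 - (0.6667)² = 6.
  S^{-1} = (1/det) · [[d, -b], [-b, a]] = [[1.6111, -0.1111],
 [-0.1111, 0.1111]].

Step 4 — quadratic form (x̄ - mu_0)^T · S^{-1} · (x̄ - mu_0):
  S^{-1} · (x̄ - mu_0) = (0.2778, -0.2778),
  (x̄ - mu_0)^T · [...] = (0)·(0.2778) + (-2.5)·(-0.2778) = 0.6944.

Step 5 — scale by n: T² = 4 · 0.6944 = 2.7778.

T² ≈ 2.7778


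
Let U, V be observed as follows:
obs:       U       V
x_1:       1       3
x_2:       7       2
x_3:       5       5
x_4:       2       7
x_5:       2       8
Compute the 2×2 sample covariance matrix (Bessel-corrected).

Step 1 — column means:
  mean(U) = (1 + 7 + 5 + 2 + 2) / 5 = 17/5 = 3.4
  mean(V) = (3 + 2 + 5 + 7 + 8) / 5 = 25/5 = 5

Step 2 — sample covariance S[i,j] = (1/(n-1)) · Σ_k (x_{k,i} - mean_i) · (x_{k,j} - mean_j), with n-1 = 4.
  S[U,U] = ((-2.4)·(-2.4) + (3.6)·(3.6) + (1.6)·(1.6) + (-1.4)·(-1.4) + (-1.4)·(-1.4)) / 4 = 25.2/4 = 6.3
  S[U,V] = ((-2.4)·(-2) + (3.6)·(-3) + (1.6)·(0) + (-1.4)·(2) + (-1.4)·(3)) / 4 = -13/4 = -3.25
  S[V,V] = ((-2)·(-2) + (-3)·(-3) + (0)·(0) + (2)·(2) + (3)·(3)) / 4 = 26/4 = 6.5

S is symmetric (S[j,i] = S[i,j]). Assembling:

S = [[6.3, -3.25],
 [-3.25, 6.5]]


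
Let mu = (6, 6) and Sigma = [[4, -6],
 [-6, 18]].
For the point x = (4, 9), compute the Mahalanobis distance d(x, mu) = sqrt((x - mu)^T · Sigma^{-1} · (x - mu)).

Step 1 — centre the observation: (x - mu) = (-2, 3).

Step 2 — invert Sigma. det(Sigma) = 4·18 - (-6)² = 36.
  Sigma^{-1} = (1/det) · [[d, -b], [-b, a]] = [[0.5, 0.1667],
 [0.1667, 0.1111]].

Step 3 — form the quadratic (x - mu)^T · Sigma^{-1} · (x - mu):
  Sigma^{-1} · (x - mu) = (-0.5, 0).
  (x - mu)^T · [Sigma^{-1} · (x - mu)] = (-2)·(-0.5) + (3)·(0) = 1.

Step 4 — take square root: d = √(1) ≈ 1.

d(x, mu) = √(1) ≈ 1


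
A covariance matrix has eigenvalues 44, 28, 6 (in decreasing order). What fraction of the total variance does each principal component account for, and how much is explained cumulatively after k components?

Step 1 — total variance = trace(Sigma) = Σ λ_i = 44 + 28 + 6 = 78.

Step 2 — fraction explained by component i = λ_i / Σ λ:
  PC1: 44/78 = 0.5641
  PC2: 28/78 = 0.359
  PC3: 6/78 = 0.0769

Step 3 — cumulative fraction after k components = (λ_1 + ... + λ_k) / Σ λ:
  k = 1: 44/78 = 0.5641
  k = 2: (44 + 28)/78 = 72/78 = 0.9231
  k = 3: (44 + 28 + 6)/78 = 78/78 = 1

Summary (fraction, with percent):

explained: PC1 0.5641 (56.41%), PC2 0.359 (35.9%), PC3 0.0769 (7.69%);  cumulative: 0.5641, 0.9231, 1


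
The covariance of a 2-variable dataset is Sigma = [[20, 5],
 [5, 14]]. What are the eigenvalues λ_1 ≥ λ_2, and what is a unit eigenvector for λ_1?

Step 1 — characteristic polynomial of 2×2 Sigma:
  det(Sigma - λI) = λ² - trace · λ + det = 0.
  trace = 20 + 14 = 34, det = 20·14 - (5)² = 255.
Step 2 — discriminant:
  Δ = trace² - 4·det = 1156 - 1020 = 136.
Step 3 — eigenvalues:
  λ = (trace ± √Δ)/2 = (34 ± 11.6619)/2,
  λ_1 = 22.831,  λ_2 = 11.169.

Step 4 — unit eigenvector for λ_1: solve (Sigma - λ_1 I)v = 0. First row:
  (20 - 22.831)·v_x + (5)·v_y = 0, i.e. (-2.831)·v_x + (5)·v_y = 0,
  so v ∝ (b, λ_1 - a) = (5, 2.831) = u.
  ||u|| = √((5)² + (2.831)²) = √(33.0143) ≈ 5.7458,
  v_1 = u/||u|| ≈ (0.8702, 0.4927) (||v_1|| = 1).

λ_1 = 22.831,  λ_2 = 11.169;  v_1 ≈ (0.8702, 0.4927)


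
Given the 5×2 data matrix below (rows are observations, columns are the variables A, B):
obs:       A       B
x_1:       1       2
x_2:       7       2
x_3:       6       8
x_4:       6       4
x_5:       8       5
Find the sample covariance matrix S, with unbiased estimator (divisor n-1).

Step 1 — column means:
  mean(A) = (1 + 7 + 6 + 6 + 8) / 5 = 28/5 = 5.6
  mean(B) = (2 + 2 + 8 + 4 + 5) / 5 = 21/5 = 4.2

Step 2 — sample covariance S[i,j] = (1/(n-1)) · Σ_k (x_{k,i} - mean_i) · (x_{k,j} - mean_j), with n-1 = 4.
  S[A,A] = ((-4.6)·(-4.6) + (1.4)·(1.4) + (0.4)·(0.4) + (0.4)·(0.4) + (2.4)·(2.4)) / 4 = 29.2/4 = 7.3
  S[A,B] = ((-4.6)·(-2.2) + (1.4)·(-2.2) + (0.4)·(3.8) + (0.4)·(-0.2) + (2.4)·(0.8)) / 4 = 10.4/4 = 2.6
  S[B,B] = ((-2.2)·(-2.2) + (-2.2)·(-2.2) + (3.8)·(3.8) + (-0.2)·(-0.2) + (0.8)·(0.8)) / 4 = 24.8/4 = 6.2

S is symmetric (S[j,i] = S[i,j]). Assembling:

S = [[7.3, 2.6],
 [2.6, 6.2]]


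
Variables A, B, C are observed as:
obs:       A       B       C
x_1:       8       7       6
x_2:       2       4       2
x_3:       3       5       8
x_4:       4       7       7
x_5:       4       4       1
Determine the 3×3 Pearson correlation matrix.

Step 1 — column means:
  mean(A) = (8 + 2 + 3 + 4 + 4) / 5 = 21/5 = 4.2
  mean(B) = (7 + 4 + 5 + 7 + 4) / 5 = 27/5 = 5.4
  mean(C) = (6 + 2 + 8 + 7 + 1) / 5 = 24/5 = 4.8

Step 2 — sample variances and covariances s[i,j] = (1/(n-1)) · Σ_k (x_{k,i} - mean_i) · (x_{k,j} - mean_j), with n-1 = 4:
  s[A,A] = ((3.8)·(3.8) + (-2.2)·(-2.2) + (-1.2)·(-1.2) + (-0.2)·(-0.2) + (-0.2)·(-0.2)) / 4 = 20.8/4 = 5.2
  s[A,B] = ((3.8)·(1.6) + (-2.2)·(-1.4) + (-1.2)·(-0.4) + (-0.2)·(1.6) + (-0.2)·(-1.4)) / 4 = 9.6/4 = 2.4
  s[A,C] = ((3.8)·(1.2) + (-2.2)·(-2.8) + (-1.2)·(3.2) + (-0.2)·(2.2) + (-0.2)·(-3.8)) / 4 = 7.2/4 = 1.8
  s[B,B] = ((1.6)·(1.6) + (-1.4)·(-1.4) + (-0.4)·(-0.4) + (1.6)·(1.6) + (-1.4)·(-1.4)) / 4 = 9.2/4 = 2.3
  s[B,C] = ((1.6)·(1.2) + (-1.4)·(-2.8) + (-0.4)·(3.2) + (1.6)·(2.2) + (-1.4)·(-3.8)) / 4 = 13.4/4 = 3.35
  s[C,C] = ((1.2)·(1.2) + (-2.8)·(-2.8) + (3.2)·(3.2) + (2.2)·(2.2) + (-3.8)·(-3.8)) / 4 = 38.8/4 = 9.7
  Sample standard deviations s_i = √(s[i,i]):
  s(A) = √(5.2) = 2.2804
  s(B) = √(2.3) = 1.5166
  s(C) = √(9.7) = 3.1145

Step 3 — r_{ij} = s_{ij} / (s_i · s_j):
  r[A,A] = 1 (diagonal).
  r[A,B] = 2.4 / (2.2804 · 1.5166) = 2.4 / 3.4583 = 0.694
  r[A,C] = 1.8 / (2.2804 · 3.1145) = 1.8 / 7.1021 = 0.2534
  r[B,B] = 1 (diagonal).
  r[B,C] = 3.35 / (1.5166 · 3.1145) = 3.35 / 4.7233 = 0.7092
  r[C,C] = 1 (diagonal).

R is symmetric with unit diagonal. Assembling:

R = [[1, 0.694, 0.2534],
 [0.694, 1, 0.7092],
 [0.2534, 0.7092, 1]]


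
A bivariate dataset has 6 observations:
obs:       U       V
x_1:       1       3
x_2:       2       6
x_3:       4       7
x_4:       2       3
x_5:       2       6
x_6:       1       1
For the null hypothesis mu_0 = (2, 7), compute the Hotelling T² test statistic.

Step 1 — sample mean vector:
  mean(U) = (1 + 2 + 4 + 2 + 2 + 1) / 6 = 12/6 = 2
  mean(V) = (3 + 6 + 7 + 3 + 6 + 1) / 6 = 26/6 = 4.3333
  x̄ = (2, 4.3333),  deviation x̄ - mu_0 = (2, 4.3333) - (2, 7) = (0, -2.6667).

Step 2 — sample covariance matrix, S[i,j] = (1/(n-1)) · Σ_k (x_{k,i} - mean_i) · (x_{k,j} - mean_j), divisor n-1 = 5:
  S[U,U] = ((-1)·(-1) + (0)·(0) + (2)·(2) + (0)·(0) + (0)·(0) + (-1)·(-1)) / 5 = 6/5 = 1.2
  S[U,V] = ((-1)·(-1.3333) + (0)·(1.6667) + (2)·(2.6667) + (0)·(-1.3333) + (0)·(1.6667) + (-1)·(-3.3333)) / 5 = 10/5 = 2
  S[V,V] = ((-1.3333)·(-1.3333) + (1.6667)·(1.6667) + (2.6667)·(2.6667) + (-1.3333)·(-1.3333) + (1.6667)·(1.6667) + (-3.3333)·(-3.3333)) / 5 = 27.3333/5 = 5.4667
  S = [[1.2, 2],
 [2, 5.4667]].

Step 3 — invert S. det(S) = 1.2·5.4667 - (2)² = 2.56.
  S^{-1} = (1/det) · [[d, -b], [-b, a]] = [[2.1354, -0.7812],
 [-0.7812, 0.4687]].

Step 4 — quadratic form (x̄ - mu_0)^T · S^{-1} · (x̄ - mu_0):
  S^{-1} · (x̄ - mu_0) = (2.0833, -1.25),
  (x̄ - mu_0)^T · [...] = (0)·(2.0833) + (-2.6667)·(-1.25) = 3.3333.

Step 5 — scale by n: T² = 6 · 3.3333 = 20.

T² ≈ 20


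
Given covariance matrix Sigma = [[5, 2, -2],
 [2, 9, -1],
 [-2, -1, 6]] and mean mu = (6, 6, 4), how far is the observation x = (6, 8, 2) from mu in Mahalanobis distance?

Step 1 — centre the observation: (x - mu) = (0, 2, -2).

Step 2 — invert Sigma (cofactor / det for 3×3, or solve directly):
  Sigma^{-1} = [[0.2488, -0.0469, 0.0751],
 [-0.0469, 0.1221, 0.0047],
 [0.0751, 0.0047, 0.1925]].

Step 3 — form the quadratic (x - mu)^T · Sigma^{-1} · (x - mu):
  Sigma^{-1} · (x - mu) = (-0.2441, 0.2347, -0.3756).
  (x - mu)^T · [Sigma^{-1} · (x - mu)] = (0)·(-0.2441) + (2)·(0.2347) + (-2)·(-0.3756) = 1.2207.

Step 4 — take square root: d = √(1.2207) ≈ 1.1048.

d(x, mu) = √(1.2207) ≈ 1.1048


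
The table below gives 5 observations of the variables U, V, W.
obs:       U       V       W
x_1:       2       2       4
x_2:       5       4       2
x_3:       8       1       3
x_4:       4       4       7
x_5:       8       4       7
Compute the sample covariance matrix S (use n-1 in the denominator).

Step 1 — column means:
  mean(U) = (2 + 5 + 8 + 4 + 8) / 5 = 27/5 = 5.4
  mean(V) = (2 + 4 + 1 + 4 + 4) / 5 = 15/5 = 3
  mean(W) = (4 + 2 + 3 + 7 + 7) / 5 = 23/5 = 4.6

Step 2 — sample covariance S[i,j] = (1/(n-1)) · Σ_k (x_{k,i} - mean_i) · (x_{k,j} - mean_j), with n-1 = 4.
  S[U,U] = ((-3.4)·(-3.4) + (-0.4)·(-0.4) + (2.6)·(2.6) + (-1.4)·(-1.4) + (2.6)·(2.6)) / 4 = 27.2/4 = 6.8
  S[U,V] = ((-3.4)·(-1) + (-0.4)·(1) + (2.6)·(-2) + (-1.4)·(1) + (2.6)·(1)) / 4 = -1/4 = -0.25
  S[U,W] = ((-3.4)·(-0.6) + (-0.4)·(-2.6) + (2.6)·(-1.6) + (-1.4)·(2.4) + (2.6)·(2.4)) / 4 = 1.8/4 = 0.45
  S[V,V] = ((-1)·(-1) + (1)·(1) + (-2)·(-2) + (1)·(1) + (1)·(1)) / 4 = 8/4 = 2
  S[V,W] = ((-1)·(-0.6) + (1)·(-2.6) + (-2)·(-1.6) + (1)·(2.4) + (1)·(2.4)) / 4 = 6/4 = 1.5
  S[W,W] = ((-0.6)·(-0.6) + (-2.6)·(-2.6) + (-1.6)·(-1.6) + (2.4)·(2.4) + (2.4)·(2.4)) / 4 = 21.2/4 = 5.3

S is symmetric (S[j,i] = S[i,j]). Assembling:

S = [[6.8, -0.25, 0.45],
 [-0.25, 2, 1.5],
 [0.45, 1.5, 5.3]]


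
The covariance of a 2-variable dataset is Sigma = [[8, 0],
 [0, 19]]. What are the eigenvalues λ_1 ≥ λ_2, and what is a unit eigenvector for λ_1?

Step 1 — characteristic polynomial of 2×2 Sigma:
  det(Sigma - λI) = λ² - trace · λ + det = 0.
  trace = 8 + 19 = 27, det = 8·19 - (0)² = 152.
Step 2 — discriminant:
  Δ = trace² - 4·det = 729 - 608 = 121.
Step 3 — eigenvalues:
  λ = (trace ± √Δ)/2 = (27 ± 11)/2,
  λ_1 = 19,  λ_2 = 8.

Step 4 — unit eigenvector for λ_1: Sigma is diagonal, so its eigenvectors are the coordinate axes. λ_1 = 19 is the diagonal entry on the second coordinate axis, hence
  v_1 = (0, 1) (||v_1|| = 1).

λ_1 = 19,  λ_2 = 8;  v_1 ≈ (0, 1)


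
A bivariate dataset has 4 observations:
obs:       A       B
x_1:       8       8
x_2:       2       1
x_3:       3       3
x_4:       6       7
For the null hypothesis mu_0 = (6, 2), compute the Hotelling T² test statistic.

Step 1 — sample mean vector:
  mean(A) = (8 + 2 + 3 + 6) / 4 = 19/4 = 4.75
  mean(B) = (8 + 1 + 3 + 7) / 4 = 19/4 = 4.75
  x̄ = (4.75, 4.75),  deviation x̄ - mu_0 = (4.75, 4.75) - (6, 2) = (-1.25, 2.75).

Step 2 — sample covariance matrix, S[i,j] = (1/(n-1)) · Σ_k (x_{k,i} - mean_i) · (x_{k,j} - mean_j), divisor n-1 = 3:
  S[A,A] = ((3.25)·(3.25) + (-2.75)·(-2.75) + (-1.75)·(-1.75) + (1.25)·(1.25)) / 3 = 22.75/3 = 7.5833
  S[A,B] = ((3.25)·(3.25) + (-2.75)·(-3.75) + (-1.75)·(-1.75) + (1.25)·(2.25)) / 3 = 26.75/3 = 8.9167
  S[B,B] = ((3.25)·(3.25) + (-3.75)·(-3.75) + (-1.75)·(-1.75) + (2.25)·(2.25)) / 3 = 32.75/3 = 10.9167
  S = [[7.5833, 8.9167],
 [8.9167, 10.9167]].

Step 3 — invert S. det(S) = 7.5833·10.9167 - (8.9167)² = 3.2778.
  S^{-1} = (1/det) · [[d, -b], [-b, a]] = [[3.3305, -2.7203],
 [-2.7203, 2.3136]].

Step 4 — quadratic form (x̄ - mu_0)^T · S^{-1} · (x̄ - mu_0):
  S^{-1} · (x̄ - mu_0) = (-11.6441, 9.7627),
  (x̄ - mu_0)^T · [...] = (-1.25)·(-11.6441) + (2.75)·(9.7627) = 41.4025.

Step 5 — scale by n: T² = 4 · 41.4025 = 165.6102.

T² ≈ 165.6102


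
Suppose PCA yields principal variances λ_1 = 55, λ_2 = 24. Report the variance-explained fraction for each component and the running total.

Step 1 — total variance = trace(Sigma) = Σ λ_i = 55 + 24 = 79.

Step 2 — fraction explained by component i = λ_i / Σ λ:
  PC1: 55/79 = 0.6962
  PC2: 24/79 = 0.3038

Step 3 — cumulative fraction after k components = (λ_1 + ... + λ_k) / Σ λ:
  k = 1: 55/79 = 0.6962
  k = 2: (55 + 24)/79 = 79/79 = 1

Summary (fraction, with percent):

explained: PC1 0.6962 (69.62%), PC2 0.3038 (30.38%);  cumulative: 0.6962, 1


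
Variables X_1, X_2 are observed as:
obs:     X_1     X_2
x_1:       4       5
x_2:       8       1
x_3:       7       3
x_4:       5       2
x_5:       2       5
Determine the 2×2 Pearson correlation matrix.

Step 1 — column means:
  mean(X_1) = (4 + 8 + 7 + 5 + 2) / 5 = 26/5 = 5.2
  mean(X_2) = (5 + 1 + 3 + 2 + 5) / 5 = 16/5 = 3.2

Step 2 — sample variances and covariances s[i,j] = (1/(n-1)) · Σ_k (x_{k,i} - mean_i) · (x_{k,j} - mean_j), with n-1 = 4:
  s[X_1,X_1] = ((-1.2)·(-1.2) + (2.8)·(2.8) + (1.8)·(1.8) + (-0.2)·(-0.2) + (-3.2)·(-3.2)) / 4 = 22.8/4 = 5.7
  s[X_1,X_2] = ((-1.2)·(1.8) + (2.8)·(-2.2) + (1.8)·(-0.2) + (-0.2)·(-1.2) + (-3.2)·(1.8)) / 4 = -14.2/4 = -3.55
  s[X_2,X_2] = ((1.8)·(1.8) + (-2.2)·(-2.2) + (-0.2)·(-0.2) + (-1.2)·(-1.2) + (1.8)·(1.8)) / 4 = 12.8/4 = 3.2
  Sample standard deviations s_i = √(s[i,i]):
  s(X_1) = √(5.7) = 2.3875
  s(X_2) = √(3.2) = 1.7889

Step 3 — r_{ij} = s_{ij} / (s_i · s_j):
  r[X_1,X_1] = 1 (diagonal).
  r[X_1,X_2] = -3.55 / (2.3875 · 1.7889) = -3.55 / 4.2708 = -0.8312
  r[X_2,X_2] = 1 (diagonal).

R is symmetric with unit diagonal. Assembling:

R = [[1, -0.8312],
 [-0.8312, 1]]


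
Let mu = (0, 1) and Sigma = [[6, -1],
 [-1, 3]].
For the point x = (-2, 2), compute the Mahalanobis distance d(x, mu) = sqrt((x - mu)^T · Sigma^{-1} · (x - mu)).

Step 1 — centre the observation: (x - mu) = (-2, 1).

Step 2 — invert Sigma. det(Sigma) = 6·3 - (-1)² = 17.
  Sigma^{-1} = (1/det) · [[d, -b], [-b, a]] = [[0.1765, 0.0588],
 [0.0588, 0.3529]].

Step 3 — form the quadratic (x - mu)^T · Sigma^{-1} · (x - mu):
  Sigma^{-1} · (x - mu) = (-0.2941, 0.2353).
  (x - mu)^T · [Sigma^{-1} · (x - mu)] = (-2)·(-0.2941) + (1)·(0.2353) = 0.8235.

Step 4 — take square root: d = √(0.8235) ≈ 0.9075.

d(x, mu) = √(0.8235) ≈ 0.9075


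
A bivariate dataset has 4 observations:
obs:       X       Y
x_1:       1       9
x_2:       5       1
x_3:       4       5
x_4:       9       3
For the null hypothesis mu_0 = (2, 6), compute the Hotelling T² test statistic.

Step 1 — sample mean vector:
  mean(X) = (1 + 5 + 4 + 9) / 4 = 19/4 = 4.75
  mean(Y) = (9 + 1 + 5 + 3) / 4 = 18/4 = 4.5
  x̄ = (4.75, 4.5),  deviation x̄ - mu_0 = (4.75, 4.5) - (2, 6) = (2.75, -1.5).

Step 2 — sample covariance matrix, S[i,j] = (1/(n-1)) · Σ_k (x_{k,i} - mean_i) · (x_{k,j} - mean_j), divisor n-1 = 3:
  S[X,X] = ((-3.75)·(-3.75) + (0.25)·(0.25) + (-0.75)·(-0.75) + (4.25)·(4.25)) / 3 = 32.75/3 = 10.9167
  S[X,Y] = ((-3.75)·(4.5) + (0.25)·(-3.5) + (-0.75)·(0.5) + (4.25)·(-1.5)) / 3 = -24.5/3 = -8.1667
  S[Y,Y] = ((4.5)·(4.5) + (-3.5)·(-3.5) + (0.5)·(0.5) + (-1.5)·(-1.5)) / 3 = 35/3 = 11.6667
  S = [[10.9167, -8.1667],
 [-8.1667, 11.6667]].

Step 3 — invert S. det(S) = 10.9167·11.6667 - (-8.1667)² = 60.6667.
  S^{-1} = (1/det) · [[d, -b], [-b, a]] = [[0.1923, 0.1346],
 [0.1346, 0.1799]].

Step 4 — quadratic form (x̄ - mu_0)^T · S^{-1} · (x̄ - mu_0):
  S^{-1} · (x̄ - mu_0) = (0.3269, 0.1003),
  (x̄ - mu_0)^T · [...] = (2.75)·(0.3269) + (-1.5)·(0.1003) = 0.7486.

Step 5 — scale by n: T² = 4 · 0.7486 = 2.9945.

T² ≈ 2.9945


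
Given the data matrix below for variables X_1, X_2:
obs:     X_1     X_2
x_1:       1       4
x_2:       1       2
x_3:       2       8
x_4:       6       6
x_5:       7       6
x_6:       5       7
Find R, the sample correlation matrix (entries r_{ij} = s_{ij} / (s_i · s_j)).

Step 1 — column means:
  mean(X_1) = (1 + 1 + 2 + 6 + 7 + 5) / 6 = 22/6 = 3.6667
  mean(X_2) = (4 + 2 + 8 + 6 + 6 + 7) / 6 = 33/6 = 5.5

Step 2 — sample variances and covariances s[i,j] = (1/(n-1)) · Σ_k (x_{k,i} - mean_i) · (x_{k,j} - mean_j), with n-1 = 5:
  s[X_1,X_1] = ((-2.6667)·(-2.6667) + (-2.6667)·(-2.6667) + (-1.6667)·(-1.6667) + (2.3333)·(2.3333) + (3.3333)·(3.3333) + (1.3333)·(1.3333)) / 5 = 35.3333/5 = 7.0667
  s[X_1,X_2] = ((-2.6667)·(-1.5) + (-2.6667)·(-3.5) + (-1.6667)·(2.5) + (2.3333)·(0.5) + (3.3333)·(0.5) + (1.3333)·(1.5)) / 5 = 14/5 = 2.8
  s[X_2,X_2] = ((-1.5)·(-1.5) + (-3.5)·(-3.5) + (2.5)·(2.5) + (0.5)·(0.5) + (0.5)·(0.5) + (1.5)·(1.5)) / 5 = 23.5/5 = 4.7
  Sample standard deviations s_i = √(s[i,i]):
  s(X_1) = √(7.0667) = 2.6583
  s(X_2) = √(4.7) = 2.1679

Step 3 — r_{ij} = s_{ij} / (s_i · s_j):
  r[X_1,X_1] = 1 (diagonal).
  r[X_1,X_2] = 2.8 / (2.6583 · 2.1679) = 2.8 / 5.7631 = 0.4858
  r[X_2,X_2] = 1 (diagonal).

R is symmetric with unit diagonal. Assembling:

R = [[1, 0.4858],
 [0.4858, 1]]


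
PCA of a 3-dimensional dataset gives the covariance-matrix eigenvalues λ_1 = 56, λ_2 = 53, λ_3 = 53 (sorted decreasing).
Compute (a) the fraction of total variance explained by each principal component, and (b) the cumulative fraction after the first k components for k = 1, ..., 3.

Step 1 — total variance = trace(Sigma) = Σ λ_i = 56 + 53 + 53 = 162.

Step 2 — fraction explained by component i = λ_i / Σ λ:
  PC1: 56/162 = 0.3457
  PC2: 53/162 = 0.3272
  PC3: 53/162 = 0.3272

Step 3 — cumulative fraction after k components = (λ_1 + ... + λ_k) / Σ λ:
  k = 1: 56/162 = 0.3457
  k = 2: (56 + 53)/162 = 109/162 = 0.6728
  k = 3: (56 + 53 + 53)/162 = 162/162 = 1

Summary (fraction, with percent):

explained: PC1 0.3457 (34.57%), PC2 0.3272 (32.72%), PC3 0.3272 (32.72%);  cumulative: 0.3457, 0.6728, 1


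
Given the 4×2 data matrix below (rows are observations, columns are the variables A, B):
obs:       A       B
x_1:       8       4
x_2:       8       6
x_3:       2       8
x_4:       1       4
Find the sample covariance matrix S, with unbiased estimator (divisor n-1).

Step 1 — column means:
  mean(A) = (8 + 8 + 2 + 1) / 4 = 19/4 = 4.75
  mean(B) = (4 + 6 + 8 + 4) / 4 = 22/4 = 5.5

Step 2 — sample covariance S[i,j] = (1/(n-1)) · Σ_k (x_{k,i} - mean_i) · (x_{k,j} - mean_j), with n-1 = 3.
  S[A,A] = ((3.25)·(3.25) + (3.25)·(3.25) + (-2.75)·(-2.75) + (-3.75)·(-3.75)) / 3 = 42.75/3 = 14.25
  S[A,B] = ((3.25)·(-1.5) + (3.25)·(0.5) + (-2.75)·(2.5) + (-3.75)·(-1.5)) / 3 = -4.5/3 = -1.5
  S[B,B] = ((-1.5)·(-1.5) + (0.5)·(0.5) + (2.5)·(2.5) + (-1.5)·(-1.5)) / 3 = 11/3 = 3.6667

S is symmetric (S[j,i] = S[i,j]). Assembling:

S = [[14.25, -1.5],
 [-1.5, 3.6667]]


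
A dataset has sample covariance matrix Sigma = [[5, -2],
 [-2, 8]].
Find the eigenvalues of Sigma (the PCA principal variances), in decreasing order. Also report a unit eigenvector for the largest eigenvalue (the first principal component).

Step 1 — characteristic polynomial of 2×2 Sigma:
  det(Sigma - λI) = λ² - trace · λ + det = 0.
  trace = 5 + 8 = 13, det = 5·8 - (-2)² = 36.
Step 2 — discriminant:
  Δ = trace² - 4·det = 169 - 144 = 25.
Step 3 — eigenvalues:
  λ = (trace ± √Δ)/2 = (13 ± 5)/2,
  λ_1 = 9,  λ_2 = 4.

Step 4 — unit eigenvector for λ_1: solve (Sigma - λ_1 I)v = 0. First row:
  (5 - 9)·v_x + (-2)·v_y = 0, i.e. (-4)·v_x + (-2)·v_y = 0,
  so v ∝ (b, λ_1 - a) = (-2, 4); multiply by -1 so the first entry is positive: u = (2, -4).
  ||u|| = √((2)² + (-4)²) = √(20) ≈ 4.4721,
  v_1 = u/||u|| ≈ (0.4472, -0.8944) (||v_1|| = 1).

λ_1 = 9,  λ_2 = 4;  v_1 ≈ (0.4472, -0.8944)


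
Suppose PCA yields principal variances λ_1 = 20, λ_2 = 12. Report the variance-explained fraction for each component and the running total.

Step 1 — total variance = trace(Sigma) = Σ λ_i = 20 + 12 = 32.

Step 2 — fraction explained by component i = λ_i / Σ λ:
  PC1: 20/32 = 0.625
  PC2: 12/32 = 0.375

Step 3 — cumulative fraction after k components = (λ_1 + ... + λ_k) / Σ λ:
  k = 1: 20/32 = 0.625
  k = 2: (20 + 12)/32 = 32/32 = 1

Summary (fraction, with percent):

explained: PC1 0.625 (62.5%), PC2 0.375 (37.5%);  cumulative: 0.625, 1


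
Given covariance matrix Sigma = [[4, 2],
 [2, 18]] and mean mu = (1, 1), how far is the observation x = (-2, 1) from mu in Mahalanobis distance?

Step 1 — centre the observation: (x - mu) = (-3, 0).

Step 2 — invert Sigma. det(Sigma) = 4·18 - (2)² = 68.
  Sigma^{-1} = (1/det) · [[d, -b], [-b, a]] = [[0.2647, -0.0294],
 [-0.0294, 0.0588]].

Step 3 — form the quadratic (x - mu)^T · Sigma^{-1} · (x - mu):
  Sigma^{-1} · (x - mu) = (-0.7941, 0.0882).
  (x - mu)^T · [Sigma^{-1} · (x - mu)] = (-3)·(-0.7941) + (0)·(0.0882) = 2.3824.

Step 4 — take square root: d = √(2.3824) ≈ 1.5435.

d(x, mu) = √(2.3824) ≈ 1.5435


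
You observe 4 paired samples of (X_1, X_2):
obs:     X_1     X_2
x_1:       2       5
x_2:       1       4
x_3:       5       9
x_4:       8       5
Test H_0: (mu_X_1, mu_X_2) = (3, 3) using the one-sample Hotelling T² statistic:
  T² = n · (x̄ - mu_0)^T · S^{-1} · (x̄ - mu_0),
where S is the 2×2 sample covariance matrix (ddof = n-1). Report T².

Step 1 — sample mean vector:
  mean(X_1) = (2 + 1 + 5 + 8) / 4 = 16/4 = 4
  mean(X_2) = (5 + 4 + 9 + 5) / 4 = 23/4 = 5.75
  x̄ = (4, 5.75),  deviation x̄ - mu_0 = (4, 5.75) - (3, 3) = (1, 2.75).

Step 2 — sample covariance matrix, S[i,j] = (1/(n-1)) · Σ_k (x_{k,i} - mean_i) · (x_{k,j} - mean_j), divisor n-1 = 3:
  S[X_1,X_1] = ((-2)·(-2) + (-3)·(-3) + (1)·(1) + (4)·(4)) / 3 = 30/3 = 10
  S[X_1,X_2] = ((-2)·(-0.75) + (-3)·(-1.75) + (1)·(3.25) + (4)·(-0.75)) / 3 = 7/3 = 2.3333
  S[X_2,X_2] = ((-0.75)·(-0.75) + (-1.75)·(-1.75) + (3.25)·(3.25) + (-0.75)·(-0.75)) / 3 = 14.75/3 = 4.9167
  S = [[10, 2.3333],
 [2.3333, 4.9167]].

Step 3 — invert S. det(S) = 10·4.9167 - (2.3333)² = 43.7222.
  S^{-1} = (1/det) · [[d, -b], [-b, a]] = [[0.1125, -0.0534],
 [-0.0534, 0.2287]].

Step 4 — quadratic form (x̄ - mu_0)^T · S^{-1} · (x̄ - mu_0):
  S^{-1} · (x̄ - mu_0) = (-0.0343, 0.5756),
  (x̄ - mu_0)^T · [...] = (1)·(-0.0343) + (2.75)·(0.5756) = 1.5486.

Step 5 — scale by n: T² = 4 · 1.5486 = 6.1944.

T² ≈ 6.1944


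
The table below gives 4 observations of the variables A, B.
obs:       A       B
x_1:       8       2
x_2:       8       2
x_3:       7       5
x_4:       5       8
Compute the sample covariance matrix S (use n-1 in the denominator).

Step 1 — column means:
  mean(A) = (8 + 8 + 7 + 5) / 4 = 28/4 = 7
  mean(B) = (2 + 2 + 5 + 8) / 4 = 17/4 = 4.25

Step 2 — sample covariance S[i,j] = (1/(n-1)) · Σ_k (x_{k,i} - mean_i) · (x_{k,j} - mean_j), with n-1 = 3.
  S[A,A] = ((1)·(1) + (1)·(1) + (0)·(0) + (-2)·(-2)) / 3 = 6/3 = 2
  S[A,B] = ((1)·(-2.25) + (1)·(-2.25) + (0)·(0.75) + (-2)·(3.75)) / 3 = -12/3 = -4
  S[B,B] = ((-2.25)·(-2.25) + (-2.25)·(-2.25) + (0.75)·(0.75) + (3.75)·(3.75)) / 3 = 24.75/3 = 8.25

S is symmetric (S[j,i] = S[i,j]). Assembling:

S = [[2, -4],
 [-4, 8.25]]


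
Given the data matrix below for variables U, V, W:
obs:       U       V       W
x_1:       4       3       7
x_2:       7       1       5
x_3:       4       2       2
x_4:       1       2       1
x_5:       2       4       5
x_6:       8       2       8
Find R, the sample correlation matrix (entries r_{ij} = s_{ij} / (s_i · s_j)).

Step 1 — column means:
  mean(U) = (4 + 7 + 4 + 1 + 2 + 8) / 6 = 26/6 = 4.3333
  mean(V) = (3 + 1 + 2 + 2 + 4 + 2) / 6 = 14/6 = 2.3333
  mean(W) = (7 + 5 + 2 + 1 + 5 + 8) / 6 = 28/6 = 4.6667

Step 2 — sample variances and covariances s[i,j] = (1/(n-1)) · Σ_k (x_{k,i} - mean_i) · (x_{k,j} - mean_j), with n-1 = 5:
  s[U,U] = ((-0.3333)·(-0.3333) + (2.6667)·(2.6667) + (-0.3333)·(-0.3333) + (-3.3333)·(-3.3333) + (-2.3333)·(-2.3333) + (3.6667)·(3.6667)) / 5 = 37.3333/5 = 7.4667
  s[U,V] = ((-0.3333)·(0.6667) + (2.6667)·(-1.3333) + (-0.3333)·(-0.3333) + (-3.3333)·(-0.3333) + (-2.3333)·(1.6667) + (3.6667)·(-0.3333)) / 5 = -7.6667/5 = -1.5333
  s[U,W] = ((-0.3333)·(2.3333) + (2.6667)·(0.3333) + (-0.3333)·(-2.6667) + (-3.3333)·(-3.6667) + (-2.3333)·(0.3333) + (3.6667)·(3.3333)) / 5 = 24.6667/5 = 4.9333
  s[V,V] = ((0.6667)·(0.6667) + (-1.3333)·(-1.3333) + (-0.3333)·(-0.3333) + (-0.3333)·(-0.3333) + (1.6667)·(1.6667) + (-0.3333)·(-0.3333)) / 5 = 5.3333/5 = 1.0667
  s[V,W] = ((0.6667)·(2.3333) + (-1.3333)·(0.3333) + (-0.3333)·(-2.6667) + (-0.3333)·(-3.6667) + (1.6667)·(0.3333) + (-0.3333)·(3.3333)) / 5 = 2.6667/5 = 0.5333
  s[W,W] = ((2.3333)·(2.3333) + (0.3333)·(0.3333) + (-2.6667)·(-2.6667) + (-3.6667)·(-3.6667) + (0.3333)·(0.3333) + (3.3333)·(3.3333)) / 5 = 37.3333/5 = 7.4667
  Sample standard deviations s_i = √(s[i,i]):
  s(U) = √(7.4667) = 2.7325
  s(V) = √(1.0667) = 1.0328
  s(W) = √(7.4667) = 2.7325

Step 3 — r_{ij} = s_{ij} / (s_i · s_j):
  r[U,U] = 1 (diagonal).
  r[U,V] = -1.5333 / (2.7325 · 1.0328) = -1.5333 / 2.8221 = -0.5433
  r[U,W] = 4.9333 / (2.7325 · 2.7325) = 4.9333 / 7.4667 = 0.6607
  r[V,V] = 1 (diagonal).
  r[V,W] = 0.5333 / (1.0328 · 2.7325) = 0.5333 / 2.8221 = 0.189
  r[W,W] = 1 (diagonal).

R is symmetric with unit diagonal. Assembling:

R = [[1, -0.5433, 0.6607],
 [-0.5433, 1, 0.189],
 [0.6607, 0.189, 1]]


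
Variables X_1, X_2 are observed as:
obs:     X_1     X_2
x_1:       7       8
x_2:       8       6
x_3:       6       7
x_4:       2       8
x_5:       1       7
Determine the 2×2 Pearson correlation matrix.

Step 1 — column means:
  mean(X_1) = (7 + 8 + 6 + 2 + 1) / 5 = 24/5 = 4.8
  mean(X_2) = (8 + 6 + 7 + 8 + 7) / 5 = 36/5 = 7.2

Step 2 — sample variances and covariances s[i,j] = (1/(n-1)) · Σ_k (x_{k,i} - mean_i) · (x_{k,j} - mean_j), with n-1 = 4:
  s[X_1,X_1] = ((2.2)·(2.2) + (3.2)·(3.2) + (1.2)·(1.2) + (-2.8)·(-2.8) + (-3.8)·(-3.8)) / 4 = 38.8/4 = 9.7
  s[X_1,X_2] = ((2.2)·(0.8) + (3.2)·(-1.2) + (1.2)·(-0.2) + (-2.8)·(0.8) + (-3.8)·(-0.2)) / 4 = -3.8/4 = -0.95
  s[X_2,X_2] = ((0.8)·(0.8) + (-1.2)·(-1.2) + (-0.2)·(-0.2) + (0.8)·(0.8) + (-0.2)·(-0.2)) / 4 = 2.8/4 = 0.7
  Sample standard deviations s_i = √(s[i,i]):
  s(X_1) = √(9.7) = 3.1145
  s(X_2) = √(0.7) = 0.8367

Step 3 — r_{ij} = s_{ij} / (s_i · s_j):
  r[X_1,X_1] = 1 (diagonal).
  r[X_1,X_2] = -0.95 / (3.1145 · 0.8367) = -0.95 / 2.6058 = -0.3646
  r[X_2,X_2] = 1 (diagonal).

R is symmetric with unit diagonal. Assembling:

R = [[1, -0.3646],
 [-0.3646, 1]]


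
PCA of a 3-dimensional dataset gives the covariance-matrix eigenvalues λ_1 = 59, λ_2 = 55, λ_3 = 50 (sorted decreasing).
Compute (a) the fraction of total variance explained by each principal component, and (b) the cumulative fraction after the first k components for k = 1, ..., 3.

Step 1 — total variance = trace(Sigma) = Σ λ_i = 59 + 55 + 50 = 164.

Step 2 — fraction explained by component i = λ_i / Σ λ:
  PC1: 59/164 = 0.3598
  PC2: 55/164 = 0.3354
  PC3: 50/164 = 0.3049

Step 3 — cumulative fraction after k components = (λ_1 + ... + λ_k) / Σ λ:
  k = 1: 59/164 = 0.3598
  k = 2: (59 + 55)/164 = 114/164 = 0.6951
  k = 3: (59 + 55 + 50)/164 = 164/164 = 1

Summary (fraction, with percent):

explained: PC1 0.3598 (35.98%), PC2 0.3354 (33.54%), PC3 0.3049 (30.49%);  cumulative: 0.3598, 0.6951, 1


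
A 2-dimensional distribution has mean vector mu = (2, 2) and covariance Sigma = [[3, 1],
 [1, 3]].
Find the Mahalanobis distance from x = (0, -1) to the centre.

Step 1 — centre the observation: (x - mu) = (-2, -3).

Step 2 — invert Sigma. det(Sigma) = 3·3 - (1)² = 8.
  Sigma^{-1} = (1/det) · [[d, -b], [-b, a]] = [[0.375, -0.125],
 [-0.125, 0.375]].

Step 3 — form the quadratic (x - mu)^T · Sigma^{-1} · (x - mu):
  Sigma^{-1} · (x - mu) = (-0.375, -0.875).
  (x - mu)^T · [Sigma^{-1} · (x - mu)] = (-2)·(-0.375) + (-3)·(-0.875) = 3.375.

Step 4 — take square root: d = √(3.375) ≈ 1.8371.

d(x, mu) = √(3.375) ≈ 1.8371


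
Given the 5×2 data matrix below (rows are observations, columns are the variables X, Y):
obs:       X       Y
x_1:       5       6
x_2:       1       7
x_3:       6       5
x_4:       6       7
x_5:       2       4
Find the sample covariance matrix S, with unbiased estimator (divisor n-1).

Step 1 — column means:
  mean(X) = (5 + 1 + 6 + 6 + 2) / 5 = 20/5 = 4
  mean(Y) = (6 + 7 + 5 + 7 + 4) / 5 = 29/5 = 5.8

Step 2 — sample covariance S[i,j] = (1/(n-1)) · Σ_k (x_{k,i} - mean_i) · (x_{k,j} - mean_j), with n-1 = 4.
  S[X,X] = ((1)·(1) + (-3)·(-3) + (2)·(2) + (2)·(2) + (-2)·(-2)) / 4 = 22/4 = 5.5
  S[X,Y] = ((1)·(0.2) + (-3)·(1.2) + (2)·(-0.8) + (2)·(1.2) + (-2)·(-1.8)) / 4 = 1/4 = 0.25
  S[Y,Y] = ((0.2)·(0.2) + (1.2)·(1.2) + (-0.8)·(-0.8) + (1.2)·(1.2) + (-1.8)·(-1.8)) / 4 = 6.8/4 = 1.7

S is symmetric (S[j,i] = S[i,j]). Assembling:

S = [[5.5, 0.25],
 [0.25, 1.7]]


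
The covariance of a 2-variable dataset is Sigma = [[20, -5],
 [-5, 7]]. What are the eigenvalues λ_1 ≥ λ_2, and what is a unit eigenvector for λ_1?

Step 1 — characteristic polynomial of 2×2 Sigma:
  det(Sigma - λI) = λ² - trace · λ + det = 0.
  trace = 20 + 7 = 27, det = 20·7 - (-5)² = 115.
Step 2 — discriminant:
  Δ = trace² - 4·det = 729 - 460 = 269.
Step 3 — eigenvalues:
  λ = (trace ± √Δ)/2 = (27 ± 16.4012)/2,
  λ_1 = 21.7006,  λ_2 = 5.2994.

Step 4 — unit eigenvector for λ_1: solve (Sigma - λ_1 I)v = 0. First row:
  (20 - 21.7006)·v_x + (-5)·v_y = 0, i.e. (-1.7006)·v_x + (-5)·v_y = 0,
  so v ∝ (b, λ_1 - a) = (-5, 1.7006); multiply by -1 so the first entry is positive: u = (5, -1.7006).
  ||u|| = √((5)² + (-1.7006)²) = √(27.8921) ≈ 5.2813,
  v_1 = u/||u|| ≈ (0.9467, -0.322) (||v_1|| = 1).

λ_1 = 21.7006,  λ_2 = 5.2994;  v_1 ≈ (0.9467, -0.322)


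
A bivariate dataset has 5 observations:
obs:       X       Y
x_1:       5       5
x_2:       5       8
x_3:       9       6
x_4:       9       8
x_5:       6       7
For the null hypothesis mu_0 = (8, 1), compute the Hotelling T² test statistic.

Step 1 — sample mean vector:
  mean(X) = (5 + 5 + 9 + 9 + 6) / 5 = 34/5 = 6.8
  mean(Y) = (5 + 8 + 6 + 8 + 7) / 5 = 34/5 = 6.8
  x̄ = (6.8, 6.8),  deviation x̄ - mu_0 = (6.8, 6.8) - (8, 1) = (-1.2, 5.8).

Step 2 — sample covariance matrix, S[i,j] = (1/(n-1)) · Σ_k (x_{k,i} - mean_i) · (x_{k,j} - mean_j), divisor n-1 = 4:
  S[X,X] = ((-1.8)·(-1.8) + (-1.8)·(-1.8) + (2.2)·(2.2) + (2.2)·(2.2) + (-0.8)·(-0.8)) / 4 = 16.8/4 = 4.2
  S[X,Y] = ((-1.8)·(-1.8) + (-1.8)·(1.2) + (2.2)·(-0.8) + (2.2)·(1.2) + (-0.8)·(0.2)) / 4 = 1.8/4 = 0.45
  S[Y,Y] = ((-1.8)·(-1.8) + (1.2)·(1.2) + (-0.8)·(-0.8) + (1.2)·(1.2) + (0.2)·(0.2)) / 4 = 6.8/4 = 1.7
  S = [[4.2, 0.45],
 [0.45, 1.7]].

Step 3 — invert S. det(S) = 4.2·1.7 - (0.45)² = 6.9375.
  S^{-1} = (1/det) · [[d, -b], [-b, a]] = [[0.245, -0.0649],
 [-0.0649, 0.6054]].

Step 4 — quadratic form (x̄ - mu_0)^T · S^{-1} · (x̄ - mu_0):
  S^{-1} · (x̄ - mu_0) = (-0.6703, 3.5892),
  (x̄ - mu_0)^T · [...] = (-1.2)·(-0.6703) + (5.8)·(3.5892) = 21.6216.

Step 5 — scale by n: T² = 5 · 21.6216 = 108.1081.

T² ≈ 108.1081


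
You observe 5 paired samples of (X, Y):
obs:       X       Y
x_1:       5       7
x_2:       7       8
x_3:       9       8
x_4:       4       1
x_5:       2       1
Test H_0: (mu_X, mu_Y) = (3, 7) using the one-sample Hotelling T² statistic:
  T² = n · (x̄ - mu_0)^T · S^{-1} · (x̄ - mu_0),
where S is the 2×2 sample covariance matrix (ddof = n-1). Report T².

Step 1 — sample mean vector:
  mean(X) = (5 + 7 + 9 + 4 + 2) / 5 = 27/5 = 5.4
  mean(Y) = (7 + 8 + 8 + 1 + 1) / 5 = 25/5 = 5
  x̄ = (5.4, 5),  deviation x̄ - mu_0 = (5.4, 5) - (3, 7) = (2.4, -2).

Step 2 — sample covariance matrix, S[i,j] = (1/(n-1)) · Σ_k (x_{k,i} - mean_i) · (x_{k,j} - mean_j), divisor n-1 = 4:
  S[X,X] = ((-0.4)·(-0.4) + (1.6)·(1.6) + (3.6)·(3.6) + (-1.4)·(-1.4) + (-3.4)·(-3.4)) / 4 = 29.2/4 = 7.3
  S[X,Y] = ((-0.4)·(2) + (1.6)·(3) + (3.6)·(3) + (-1.4)·(-4) + (-3.4)·(-4)) / 4 = 34/4 = 8.5
  S[Y,Y] = ((2)·(2) + (3)·(3) + (3)·(3) + (-4)·(-4) + (-4)·(-4)) / 4 = 54/4 = 13.5
  S = [[7.3, 8.5],
 [8.5, 13.5]].

Step 3 — invert S. det(S) = 7.3·13.5 - (8.5)² = 26.3.
  S^{-1} = (1/det) · [[d, -b], [-b, a]] = [[0.5133, -0.3232],
 [-0.3232, 0.2776]].

Step 4 — quadratic form (x̄ - mu_0)^T · S^{-1} · (x̄ - mu_0):
  S^{-1} · (x̄ - mu_0) = (1.8783, -1.3308),
  (x̄ - mu_0)^T · [...] = (2.4)·(1.8783) + (-2)·(-1.3308) = 7.1696.

Step 5 — scale by n: T² = 5 · 7.1696 = 35.8479.

T² ≈ 35.8479
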